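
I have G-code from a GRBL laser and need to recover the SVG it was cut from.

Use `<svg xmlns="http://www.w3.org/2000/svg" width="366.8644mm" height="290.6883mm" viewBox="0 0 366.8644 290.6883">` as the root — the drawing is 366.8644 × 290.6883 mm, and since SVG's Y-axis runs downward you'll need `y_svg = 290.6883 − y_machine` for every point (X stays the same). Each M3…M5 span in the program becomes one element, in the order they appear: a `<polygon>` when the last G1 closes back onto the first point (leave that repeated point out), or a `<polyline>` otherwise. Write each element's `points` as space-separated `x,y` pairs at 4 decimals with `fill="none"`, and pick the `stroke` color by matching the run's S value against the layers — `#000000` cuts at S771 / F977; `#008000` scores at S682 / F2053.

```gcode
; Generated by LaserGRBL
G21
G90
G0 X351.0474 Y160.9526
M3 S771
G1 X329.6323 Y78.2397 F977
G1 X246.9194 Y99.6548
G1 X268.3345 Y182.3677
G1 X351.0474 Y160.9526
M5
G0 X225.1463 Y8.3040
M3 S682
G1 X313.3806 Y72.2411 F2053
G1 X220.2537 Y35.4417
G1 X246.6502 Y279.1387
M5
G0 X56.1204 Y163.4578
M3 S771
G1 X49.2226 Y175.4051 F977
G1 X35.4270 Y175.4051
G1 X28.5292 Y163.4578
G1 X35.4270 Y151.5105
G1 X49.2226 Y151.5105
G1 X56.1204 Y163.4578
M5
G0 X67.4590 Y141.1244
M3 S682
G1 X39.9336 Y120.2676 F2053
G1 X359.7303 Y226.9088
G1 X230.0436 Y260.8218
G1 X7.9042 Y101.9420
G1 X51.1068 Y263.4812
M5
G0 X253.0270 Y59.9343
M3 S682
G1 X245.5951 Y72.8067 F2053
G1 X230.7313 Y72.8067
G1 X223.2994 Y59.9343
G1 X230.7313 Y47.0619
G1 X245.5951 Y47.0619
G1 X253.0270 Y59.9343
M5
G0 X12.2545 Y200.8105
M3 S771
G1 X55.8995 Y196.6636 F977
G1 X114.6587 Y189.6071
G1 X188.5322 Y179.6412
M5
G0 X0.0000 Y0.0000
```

<svg xmlns="http://www.w3.org/2000/svg" width="366.8644mm" height="290.6883mm" viewBox="0 0 366.8644 290.6883">
  <polygon points="351.0474,129.7357 329.6323,212.4486 246.9194,191.0335 268.3345,108.3206" fill="none" stroke="#000000"/>
  <polyline points="225.1463,282.3843 313.3806,218.4472 220.2537,255.2466 246.6502,11.5496" fill="none" stroke="#008000"/>
  <polygon points="56.1204,127.2305 49.2226,115.2832 35.4270,115.2832 28.5292,127.2305 35.4270,139.1778 49.2226,139.1778" fill="none" stroke="#000000"/>
  <polyline points="67.4590,149.5639 39.9336,170.4207 359.7303,63.7795 230.0436,29.8665 7.9042,188.7463 51.1068,27.2071" fill="none" stroke="#008000"/>
  <polygon points="253.0270,230.7540 245.5951,217.8816 230.7313,217.8816 223.2994,230.7540 230.7313,243.6264 245.5951,243.6264" fill="none" stroke="#008000"/>
  <polyline points="12.2545,89.8778 55.8995,94.0247 114.6587,101.0812 188.5322,111.0471" fill="none" stroke="#000000"/>
</svg>

y_svg = 290.6883 − y_m.

[1] S771→`#000000` (cut); closed run; points: 351.0474,129.7357 329.6323,212.4486 246.9194,191.0335 268.3345,108.3206

[2] S682→`#008000` (score); open run; points: 225.1463,282.3843 313.3806,218.4472 220.2537,255.2466 246.6502,11.5496

[3] S771→`#000000` (cut); closed run; points: 56.1204,127.2305 49.2226,115.2832 35.4270,115.2832 28.5292,127.2305 35.4270,139.1778 49.2226,139.1778

[4] S682→`#008000` (score); open run; points: 67.4590,149.5639 39.9336,170.4207 359.7303,63.7795 230.0436,29.8665 7.9042,188.7463 51.1068,27.2071

[5] S682→`#008000` (score); closed run; points: 253.0270,230.7540 245.5951,217.8816 230.7313,217.8816 223.2994,230.7540 230.7313,243.6264 245.5951,243.6264

[6] S771→`#000000` (cut); open run; points: 12.2545,89.8778 55.8995,94.0247 114.6587,101.0812 188.5322,111.0471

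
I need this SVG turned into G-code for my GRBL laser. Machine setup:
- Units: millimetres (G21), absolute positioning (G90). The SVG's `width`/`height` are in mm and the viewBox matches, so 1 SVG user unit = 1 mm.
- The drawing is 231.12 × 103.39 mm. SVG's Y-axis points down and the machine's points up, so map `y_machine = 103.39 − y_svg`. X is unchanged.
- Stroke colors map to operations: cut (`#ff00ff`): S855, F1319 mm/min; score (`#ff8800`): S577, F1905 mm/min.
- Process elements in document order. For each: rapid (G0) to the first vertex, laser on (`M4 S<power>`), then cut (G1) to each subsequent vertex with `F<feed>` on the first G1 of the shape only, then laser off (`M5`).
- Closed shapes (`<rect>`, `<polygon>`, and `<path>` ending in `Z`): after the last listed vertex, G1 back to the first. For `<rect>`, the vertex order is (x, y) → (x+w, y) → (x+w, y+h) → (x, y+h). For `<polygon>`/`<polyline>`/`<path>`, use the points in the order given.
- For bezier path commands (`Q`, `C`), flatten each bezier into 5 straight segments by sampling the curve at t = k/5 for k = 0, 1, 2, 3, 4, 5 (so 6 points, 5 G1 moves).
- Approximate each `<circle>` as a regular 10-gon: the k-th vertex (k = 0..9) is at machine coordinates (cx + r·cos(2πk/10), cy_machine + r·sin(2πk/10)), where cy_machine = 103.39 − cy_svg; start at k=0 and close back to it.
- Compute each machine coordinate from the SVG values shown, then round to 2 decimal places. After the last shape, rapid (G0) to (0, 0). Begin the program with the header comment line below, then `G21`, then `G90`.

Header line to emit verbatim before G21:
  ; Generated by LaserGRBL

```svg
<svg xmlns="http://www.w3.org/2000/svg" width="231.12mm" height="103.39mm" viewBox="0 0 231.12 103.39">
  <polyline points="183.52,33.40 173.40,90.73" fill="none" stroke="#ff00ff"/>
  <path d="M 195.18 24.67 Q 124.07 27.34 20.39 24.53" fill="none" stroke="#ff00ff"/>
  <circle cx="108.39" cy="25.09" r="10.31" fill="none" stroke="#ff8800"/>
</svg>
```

; Generated by LaserGRBL
G21
G90
G0 X183.52 Y69.99
M4 S855
G1 X173.40 Y12.66 F1319
M5
G0 X195.18 Y78.72
M4 S855
G1 X165.43 Y77.87 F1319
G1 X133.08 Y77.46
G1 X98.12 Y77.49
G1 X60.56 Y77.96
G1 X20.39 Y78.86
M5
G0 X118.70 Y78.30
M4 S577
G1 X116.73 Y84.36 F1905
G1 X111.58 Y88.11
G1 X105.20 Y88.11
G1 X100.05 Y84.36
G1 X98.08 Y78.30
G1 X100.05 Y72.24
G1 X105.20 Y68.49
G1 X111.58 Y68.49
G1 X116.73 Y72.24
G1 X118.70 Y78.30
M5
G0 X0.00 Y0.00

viewBox `0 0 231.12 103.39` with mm width/height → 1 unit = 1 mm. Flip: y_m = 103.39 − y_svg.

**Shape 1** — `<polyline>` line segment, stroke `#ff00ff` → cut (S855, F1319). Machine vertices: (183.52,69.99) → (173.40,12.66). Open path.

**Shape 2** — `<path>` quadratic bezier, stroke `#ff00ff` → cut (S855, F1319). Control points (SVG): P0=(195.18,24.67), P1=(124.07,27.34), P2=(20.39,24.53); sampled at t=k/5. Machine vertices: (195.18,78.72) → (165.43,77.87) → (133.08,77.46) → (98.12,77.49) → (60.56,77.96) → (20.39,78.86). Open path.

**Shape 3** — `<circle>` circle, stroke `#ff8800` → score (S577, F1905). Machine vertices: (118.70,78.30) → (116.73,84.36) → (111.58,88.11) → (105.20,88.11) → (100.05,84.36) → (98.08,78.30) → (100.05,72.24) → (105.20,68.49) → (111.58,68.49) → (116.73,72.24) → (118.70,78.30). Closed: final G1 returns to the first vertex.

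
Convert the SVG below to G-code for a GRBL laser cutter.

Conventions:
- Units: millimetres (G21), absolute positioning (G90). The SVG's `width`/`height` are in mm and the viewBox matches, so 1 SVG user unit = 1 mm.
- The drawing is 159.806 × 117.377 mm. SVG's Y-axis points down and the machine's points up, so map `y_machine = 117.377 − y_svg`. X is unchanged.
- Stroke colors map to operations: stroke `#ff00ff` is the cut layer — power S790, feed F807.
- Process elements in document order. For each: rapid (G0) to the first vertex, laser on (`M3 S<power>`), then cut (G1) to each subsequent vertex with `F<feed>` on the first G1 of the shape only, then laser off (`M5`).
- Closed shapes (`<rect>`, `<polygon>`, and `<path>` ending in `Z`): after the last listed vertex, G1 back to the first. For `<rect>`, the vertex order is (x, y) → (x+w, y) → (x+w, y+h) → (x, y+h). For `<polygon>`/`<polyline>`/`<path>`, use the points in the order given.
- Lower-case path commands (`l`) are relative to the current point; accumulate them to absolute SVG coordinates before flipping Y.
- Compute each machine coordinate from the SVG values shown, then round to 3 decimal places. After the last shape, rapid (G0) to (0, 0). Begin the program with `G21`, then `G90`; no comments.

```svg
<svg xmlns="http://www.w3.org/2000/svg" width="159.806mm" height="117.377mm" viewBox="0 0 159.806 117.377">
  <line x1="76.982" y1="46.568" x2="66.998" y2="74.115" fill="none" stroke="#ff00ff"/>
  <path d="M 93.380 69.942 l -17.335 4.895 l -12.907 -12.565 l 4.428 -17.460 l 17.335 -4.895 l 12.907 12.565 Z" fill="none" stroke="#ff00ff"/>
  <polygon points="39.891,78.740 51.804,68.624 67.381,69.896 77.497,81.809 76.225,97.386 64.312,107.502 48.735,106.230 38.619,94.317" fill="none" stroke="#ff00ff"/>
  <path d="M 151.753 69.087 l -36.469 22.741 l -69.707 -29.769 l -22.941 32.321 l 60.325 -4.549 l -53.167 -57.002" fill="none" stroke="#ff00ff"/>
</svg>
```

Since the viewBox matches the mm dimensions, user units are millimetres directly. The only transform is the Y-flip y_m = 117.377 − y_svg.

Shape 1 is a line segment drawn with `<line>`. Its stroke #ff00ff means cut at S790, F807. After flipping Y the toolpath is (76.982,70.809) → (66.998,43.262).

Shape 2 is a regular polygon drawn with `<path>`. Its stroke #ff00ff means cut at S790, F807. After flipping Y the toolpath is (93.380,47.435) → (76.045,42.540) → (63.138,55.105) → (67.566,72.565) → (84.901,77.460) → (97.808,64.895) → (93.380,47.435), returning to the start.

Shape 3 is a regular polygon drawn with `<polygon>`. Its stroke #ff00ff means cut at S790, F807. After flipping Y the toolpath is (39.891,38.637) → (51.804,48.753) → (67.381,47.481) → (77.497,35.568) → (76.225,19.991) → (64.312,9.875) → (48.735,11.147) → (38.619,23.060) → (39.891,38.637), returning to the start.

Shape 4 is a open polyline drawn with `<path>`. Its stroke #ff00ff means cut at S790, F807. After flipping Y the toolpath is (151.753,48.290) → (115.284,25.549) → (45.577,55.318) → (22.636,22.997) → (82.961,27.546) → (29.794,84.548).

G21
G90
G0 X76.982 Y70.809
M3 S790
G1 X66.998 Y43.262 F807
M5
G0 X93.380 Y47.435
M3 S790
G1 X76.045 Y42.540 F807
G1 X63.138 Y55.105
G1 X67.566 Y72.565
G1 X84.901 Y77.460
G1 X97.808 Y64.895
G1 X93.380 Y47.435
M5
G0 X39.891 Y38.637
M3 S790
G1 X51.804 Y48.753 F807
G1 X67.381 Y47.481
G1 X77.497 Y35.568
G1 X76.225 Y19.991
G1 X64.312 Y9.875
G1 X48.735 Y11.147
G1 X38.619 Y23.060
G1 X39.891 Y38.637
M5
G0 X151.753 Y48.290
M3 S790
G1 X115.284 Y25.549 F807
G1 X45.577 Y55.318
G1 X22.636 Y22.997
G1 X82.961 Y27.546
G1 X29.794 Y84.548
M5
G0 X0.000 Y0.000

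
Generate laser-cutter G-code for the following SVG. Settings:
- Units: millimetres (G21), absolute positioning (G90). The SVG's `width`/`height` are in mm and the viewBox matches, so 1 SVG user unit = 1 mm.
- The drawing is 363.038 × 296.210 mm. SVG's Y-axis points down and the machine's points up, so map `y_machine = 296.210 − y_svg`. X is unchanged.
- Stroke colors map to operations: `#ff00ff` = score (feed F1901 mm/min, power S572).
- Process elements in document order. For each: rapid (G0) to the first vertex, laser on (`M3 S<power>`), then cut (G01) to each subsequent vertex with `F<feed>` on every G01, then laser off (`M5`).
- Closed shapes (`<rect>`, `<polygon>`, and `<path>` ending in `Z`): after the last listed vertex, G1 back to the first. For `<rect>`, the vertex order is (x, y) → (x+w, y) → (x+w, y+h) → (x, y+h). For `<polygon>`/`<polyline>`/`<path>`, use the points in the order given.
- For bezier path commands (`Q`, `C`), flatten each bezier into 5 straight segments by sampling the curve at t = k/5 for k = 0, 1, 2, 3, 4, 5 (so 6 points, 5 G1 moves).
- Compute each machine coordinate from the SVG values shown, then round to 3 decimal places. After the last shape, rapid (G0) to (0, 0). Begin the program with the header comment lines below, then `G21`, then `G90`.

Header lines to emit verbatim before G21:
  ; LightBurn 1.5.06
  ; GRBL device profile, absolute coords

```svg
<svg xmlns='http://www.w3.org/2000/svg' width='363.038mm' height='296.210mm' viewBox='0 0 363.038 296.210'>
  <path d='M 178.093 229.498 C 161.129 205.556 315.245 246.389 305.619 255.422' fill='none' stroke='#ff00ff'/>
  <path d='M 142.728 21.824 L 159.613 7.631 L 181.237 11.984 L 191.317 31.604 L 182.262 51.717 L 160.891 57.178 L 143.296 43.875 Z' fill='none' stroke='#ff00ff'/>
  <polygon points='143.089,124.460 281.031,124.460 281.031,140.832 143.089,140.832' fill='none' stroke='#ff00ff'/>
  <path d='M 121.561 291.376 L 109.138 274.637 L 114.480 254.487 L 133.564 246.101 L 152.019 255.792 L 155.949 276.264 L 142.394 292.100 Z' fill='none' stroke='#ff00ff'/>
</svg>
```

; LightBurn 1.5.06
; GRBL device profile, absolute coords
G21
G90
G0 X178.093 Y66.712
M3 S572
G01 X185.766 Y74.077 F1901
G01 X218.426 Y70.531 F1901
G01 X260.003 Y60.711 F1901
G01 X294.424 Y49.251 F1901
G01 X305.619 Y40.788 F1901
M5
G0 X142.728 Y274.386
M3 S572
G01 X159.613 Y288.579 F1901
G01 X181.237 Y284.226 F1901
G01 X191.317 Y264.606 F1901
G01 X182.262 Y244.493 F1901
G01 X160.891 Y239.032 F1901
G01 X143.296 Y252.335 F1901
G01 X142.728 Y274.386 F1901
M5
G0 X143.089 Y171.750
M3 S572
G01 X281.031 Y171.750 F1901
G01 X281.031 Y155.378 F1901
G01 X143.089 Y155.378 F1901
G01 X143.089 Y171.750 F1901
M5
G0 X121.561 Y4.834
M3 S572
G01 X109.138 Y21.573 F1901
G01 X114.480 Y41.723 F1901
G01 X133.564 Y50.109 F1901
G01 X152.019 Y40.418 F1901
G01 X155.949 Y19.946 F1901
G01 X142.394 Y4.110 F1901
G01 X121.561 Y4.834 F1901
M5
G0 X0.000 Y0.000

Since the viewBox matches the mm dimensions, user units are millimetres directly. The only transform is the Y-flip y_m = 296.210 − y_svg.

Shape 1 is a cubic bezier drawn with `<path>`. Its stroke #ff00ff means score at S572, F1901. After flipping Y the toolpath is (178.093,66.712) → (185.766,74.077) → (218.426,70.531) → (260.003,60.711) → (294.424,49.251) → (305.619,40.788).

Shape 2 is a regular polygon drawn with `<path>`. Its stroke #ff00ff means score at S572, F1901. After flipping Y the toolpath is (142.728,274.386) → (159.613,288.579) → (181.237,284.226) → (191.317,264.606) → (182.262,244.493) → (160.891,239.032) → (143.296,252.335) → (142.728,274.386), returning to the start.

Shape 3 is a rectangle drawn with `<polygon>`. Its stroke #ff00ff means score at S572, F1901. After flipping Y the toolpath is (143.089,171.750) → (281.031,171.750) → (281.031,155.378) → (143.089,155.378) → (143.089,171.750), returning to the start.

Shape 4 is a regular polygon drawn with `<path>`. Its stroke #ff00ff means score at S572, F1901. After flipping Y the toolpath is (121.561,4.834) → (109.138,21.573) → (114.480,41.723) → (133.564,50.109) → (152.019,40.418) → (155.949,19.946) → (142.394,4.110) → (121.561,4.834), returning to the start.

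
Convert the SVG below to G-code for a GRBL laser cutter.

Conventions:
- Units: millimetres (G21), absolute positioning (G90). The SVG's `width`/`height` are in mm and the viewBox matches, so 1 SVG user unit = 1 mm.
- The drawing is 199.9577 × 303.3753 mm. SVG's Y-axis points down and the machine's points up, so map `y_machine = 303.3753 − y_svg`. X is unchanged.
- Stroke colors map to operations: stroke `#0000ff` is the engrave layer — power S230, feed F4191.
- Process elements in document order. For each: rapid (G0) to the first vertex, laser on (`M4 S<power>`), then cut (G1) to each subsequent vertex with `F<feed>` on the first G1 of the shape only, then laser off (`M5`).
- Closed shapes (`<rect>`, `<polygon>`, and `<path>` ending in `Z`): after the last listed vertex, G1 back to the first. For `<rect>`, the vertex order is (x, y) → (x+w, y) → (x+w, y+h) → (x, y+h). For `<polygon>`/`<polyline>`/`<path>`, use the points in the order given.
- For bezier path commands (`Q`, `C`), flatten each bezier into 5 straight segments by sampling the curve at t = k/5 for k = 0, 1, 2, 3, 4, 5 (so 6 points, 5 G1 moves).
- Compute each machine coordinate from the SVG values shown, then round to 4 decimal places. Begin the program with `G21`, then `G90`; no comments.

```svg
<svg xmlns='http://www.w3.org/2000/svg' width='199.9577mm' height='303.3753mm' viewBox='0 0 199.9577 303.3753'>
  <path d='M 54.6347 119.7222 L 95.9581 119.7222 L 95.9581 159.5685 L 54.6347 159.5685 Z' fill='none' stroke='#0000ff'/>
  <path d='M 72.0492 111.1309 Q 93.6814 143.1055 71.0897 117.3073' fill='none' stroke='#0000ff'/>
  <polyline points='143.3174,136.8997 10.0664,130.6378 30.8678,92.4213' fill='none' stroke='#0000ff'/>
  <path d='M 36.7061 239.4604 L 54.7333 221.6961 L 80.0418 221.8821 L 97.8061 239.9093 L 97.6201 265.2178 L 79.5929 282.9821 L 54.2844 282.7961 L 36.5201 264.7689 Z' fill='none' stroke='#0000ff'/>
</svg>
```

Since the viewBox matches the mm dimensions, user units are millimetres directly. The only transform is the Y-flip y_m = 303.3753 − y_svg.

Shape 1 is a rectangle drawn with `<path>`. Its stroke #0000ff means engrave at S230, F4191. After flipping Y the toolpath is (54.6347,183.6531) → (95.9581,183.6531) → (95.9581,143.8068) → (54.6347,143.8068) → (54.6347,183.6531), returning to the start.

Shape 2 is a quadratic bezier drawn with `<path>`. Its stroke #0000ff means engrave at S230, F4191. After flipping Y the toolpath is (72.0492,192.2444) → (78.9331,181.7655) → (82.2791,175.9084) → (82.0872,174.6731) → (78.3574,178.0596) → (71.0897,186.0680).

Shape 3 is a open polyline drawn with `<polyline>`. Its stroke #0000ff means engrave at S230, F4191. After flipping Y the toolpath is (143.3174,166.4756) → (10.0664,172.7375) → (30.8678,210.9540).

Shape 4 is a regular polygon drawn with `<path>`. Its stroke #0000ff means engrave at S230, F4191. After flipping Y the toolpath is (36.7061,63.9149) → (54.7333,81.6792) → (80.0418,81.4932) → (97.8061,63.4660) → (97.6201,38.1575) → (79.5929,20.3932) → (54.2844,20.5792) → (36.5201,38.6064) → (36.7061,63.9149), returning to the start.

G21
G90
G0 X54.6347 Y183.6531
M4 S230
G1 X95.9581 Y183.6531 F4191
G1 X95.9581 Y143.8068
G1 X54.6347 Y143.8068
G1 X54.6347 Y183.6531
M5
G0 X72.0492 Y192.2444
M4 S230
G1 X78.9331 Y181.7655 F4191
G1 X82.2791 Y175.9084
G1 X82.0872 Y174.6731
G1 X78.3574 Y178.0596
G1 X71.0897 Y186.0680
M5
G0 X143.3174 Y166.4756
M4 S230
G1 X10.0664 Y172.7375 F4191
G1 X30.8678 Y210.9540
M5
G0 X36.7061 Y63.9149
M4 S230
G1 X54.7333 Y81.6792 F4191
G1 X80.0418 Y81.4932
G1 X97.8061 Y63.4660
G1 X97.6201 Y38.1575
G1 X79.5929 Y20.3932
G1 X54.2844 Y20.5792
G1 X36.5201 Y38.6064
G1 X36.7061 Y63.9149
M5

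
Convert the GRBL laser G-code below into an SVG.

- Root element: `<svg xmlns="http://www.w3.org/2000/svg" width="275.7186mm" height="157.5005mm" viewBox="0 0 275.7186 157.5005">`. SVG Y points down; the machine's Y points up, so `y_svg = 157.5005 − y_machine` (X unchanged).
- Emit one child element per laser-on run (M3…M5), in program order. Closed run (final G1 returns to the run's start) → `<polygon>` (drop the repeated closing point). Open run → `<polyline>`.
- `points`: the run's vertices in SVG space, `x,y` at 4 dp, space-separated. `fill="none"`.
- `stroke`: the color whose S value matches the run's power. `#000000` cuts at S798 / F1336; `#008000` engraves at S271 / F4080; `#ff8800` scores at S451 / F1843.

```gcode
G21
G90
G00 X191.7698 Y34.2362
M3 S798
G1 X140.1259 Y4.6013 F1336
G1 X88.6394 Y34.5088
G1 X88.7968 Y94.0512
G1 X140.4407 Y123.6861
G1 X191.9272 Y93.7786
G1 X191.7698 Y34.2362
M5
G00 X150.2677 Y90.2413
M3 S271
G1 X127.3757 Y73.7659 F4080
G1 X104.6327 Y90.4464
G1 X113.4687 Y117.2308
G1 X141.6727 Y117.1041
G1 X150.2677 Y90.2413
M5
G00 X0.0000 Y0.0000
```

Each laser-on run becomes one SVG element. Flip Y back into SVG space with y_svg = 157.5005 − y_machine.

Run 1: S798 ⇒ cut layer `#000000`. The run returns to its start, so emit a `<polygon>` with points (Y-flipped): 191.7698,123.2643 140.1259,152.8992 88.6394,122.9917 88.7968,63.4493 140.4407,33.8144 191.9272,63.7219.

Run 2: S271 ⇒ engrave layer `#008000`. The run returns to its start, so emit a `<polygon>` with points (Y-flipped): 150.2677,67.2592 127.3757,83.7346 104.6327,67.0541 113.4687,40.2697 141.6727,40.3964.

<svg xmlns="http://www.w3.org/2000/svg" width="275.7186mm" height="157.5005mm" viewBox="0 0 275.7186 157.5005">
  <polygon points="191.7698,123.2643 140.1259,152.8992 88.6394,122.9917 88.7968,63.4493 140.4407,33.8144 191.9272,63.7219" fill="none" stroke="#000000"/>
  <polygon points="150.2677,67.2592 127.3757,83.7346 104.6327,67.0541 113.4687,40.2697 141.6727,40.3964" fill="none" stroke="#008000"/>
</svg>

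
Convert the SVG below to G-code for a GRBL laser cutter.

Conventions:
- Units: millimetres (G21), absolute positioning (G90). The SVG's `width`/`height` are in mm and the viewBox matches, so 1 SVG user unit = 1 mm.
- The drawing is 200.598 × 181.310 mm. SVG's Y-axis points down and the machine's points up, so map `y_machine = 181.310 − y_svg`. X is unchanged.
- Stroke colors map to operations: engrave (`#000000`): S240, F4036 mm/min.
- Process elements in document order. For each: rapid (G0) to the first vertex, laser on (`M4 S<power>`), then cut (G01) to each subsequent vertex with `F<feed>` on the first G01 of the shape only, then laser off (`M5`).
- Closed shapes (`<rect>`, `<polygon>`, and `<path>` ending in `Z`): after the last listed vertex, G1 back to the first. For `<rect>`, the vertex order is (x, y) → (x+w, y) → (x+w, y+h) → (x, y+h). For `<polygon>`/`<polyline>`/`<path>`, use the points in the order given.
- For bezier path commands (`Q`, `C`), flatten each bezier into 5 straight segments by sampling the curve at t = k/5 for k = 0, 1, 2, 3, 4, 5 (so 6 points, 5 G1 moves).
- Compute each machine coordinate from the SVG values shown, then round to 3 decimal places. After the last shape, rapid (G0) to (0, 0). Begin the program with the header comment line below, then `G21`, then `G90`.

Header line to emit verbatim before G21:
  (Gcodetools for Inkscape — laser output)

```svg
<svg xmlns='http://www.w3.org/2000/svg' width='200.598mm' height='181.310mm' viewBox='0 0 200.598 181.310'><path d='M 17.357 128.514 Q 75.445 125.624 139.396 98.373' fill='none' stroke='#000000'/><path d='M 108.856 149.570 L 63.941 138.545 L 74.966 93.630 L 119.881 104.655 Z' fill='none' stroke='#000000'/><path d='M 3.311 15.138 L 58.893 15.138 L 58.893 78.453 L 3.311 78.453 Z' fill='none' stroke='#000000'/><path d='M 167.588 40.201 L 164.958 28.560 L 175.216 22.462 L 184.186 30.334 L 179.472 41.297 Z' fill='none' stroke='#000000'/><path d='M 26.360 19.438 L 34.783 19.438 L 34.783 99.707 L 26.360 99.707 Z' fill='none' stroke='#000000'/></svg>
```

(Gcodetools for Inkscape — laser output)
G21
G90
G0 X17.357 Y52.796
M4 S240
G01 X40.827 Y54.926 F4036
G01 X64.765 Y59.006
G01 X89.173 Y65.034
G01 X114.050 Y73.011
G01 X139.396 Y82.937
M5
G0 X108.856 Y31.740
M4 S240
G01 X63.941 Y42.765 F4036
G01 X74.966 Y87.680
G01 X119.881 Y76.655
G01 X108.856 Y31.740
M5
G0 X3.311 Y166.172
M4 S240
G01 X58.893 Y166.172 F4036
G01 X58.893 Y102.857
G01 X3.311 Y102.857
G01 X3.311 Y166.172
M5
G0 X167.588 Y141.109
M4 S240
G01 X164.958 Y152.750 F4036
G01 X175.216 Y158.848
G01 X184.186 Y150.976
G01 X179.472 Y140.013
G01 X167.588 Y141.109
M5
G0 X26.360 Y161.872
M4 S240
G01 X34.783 Y161.872 F4036
G01 X34.783 Y81.603
G01 X26.360 Y81.603
G01 X26.360 Y161.872
M5
G0 X0.000 Y0.000

viewBox `0 0 200.598 181.310` with mm width/height → 1 unit = 1 mm. Flip: y_m = 181.310 − y_svg.

**Shape 1** — `<path>` quadratic bezier, stroke `#000000` → engrave (S240, F4036). Control points (SVG): P0=(17.357,128.514), P1=(75.445,125.624), P2=(139.396,98.373); sampled at t=k/5. Machine vertices: (17.357,52.796) → (40.827,54.926) → (64.765,59.006) → (89.173,65.034) → (114.050,73.011) → (139.396,82.937). Open path.

**Shape 2** — `<path>` regular polygon, stroke `#000000` → engrave (S240, F4036). Machine vertices: (108.856,31.740) → (63.941,42.765) → (74.966,87.680) → (119.881,76.655) → (108.856,31.740). Closed: final G1 returns to the first vertex.

**Shape 3** — `<path>` rectangle, stroke `#000000` → engrave (S240, F4036). Machine vertices: (3.311,166.172) → (58.893,166.172) → (58.893,102.857) → (3.311,102.857) → (3.311,166.172). Closed: final G1 returns to the first vertex.

**Shape 4** — `<path>` regular polygon, stroke `#000000` → engrave (S240, F4036). Machine vertices: (167.588,141.109) → (164.958,152.750) → (175.216,158.848) → (184.186,150.976) → (179.472,140.013) → (167.588,141.109). Closed: final G1 returns to the first vertex.

**Shape 5** — `<path>` rectangle, stroke `#000000` → engrave (S240, F4036). Machine vertices: (26.360,161.872) → (34.783,161.872) → (34.783,81.603) → (26.360,81.603) → (26.360,161.872). Closed: final G1 returns to the first vertex.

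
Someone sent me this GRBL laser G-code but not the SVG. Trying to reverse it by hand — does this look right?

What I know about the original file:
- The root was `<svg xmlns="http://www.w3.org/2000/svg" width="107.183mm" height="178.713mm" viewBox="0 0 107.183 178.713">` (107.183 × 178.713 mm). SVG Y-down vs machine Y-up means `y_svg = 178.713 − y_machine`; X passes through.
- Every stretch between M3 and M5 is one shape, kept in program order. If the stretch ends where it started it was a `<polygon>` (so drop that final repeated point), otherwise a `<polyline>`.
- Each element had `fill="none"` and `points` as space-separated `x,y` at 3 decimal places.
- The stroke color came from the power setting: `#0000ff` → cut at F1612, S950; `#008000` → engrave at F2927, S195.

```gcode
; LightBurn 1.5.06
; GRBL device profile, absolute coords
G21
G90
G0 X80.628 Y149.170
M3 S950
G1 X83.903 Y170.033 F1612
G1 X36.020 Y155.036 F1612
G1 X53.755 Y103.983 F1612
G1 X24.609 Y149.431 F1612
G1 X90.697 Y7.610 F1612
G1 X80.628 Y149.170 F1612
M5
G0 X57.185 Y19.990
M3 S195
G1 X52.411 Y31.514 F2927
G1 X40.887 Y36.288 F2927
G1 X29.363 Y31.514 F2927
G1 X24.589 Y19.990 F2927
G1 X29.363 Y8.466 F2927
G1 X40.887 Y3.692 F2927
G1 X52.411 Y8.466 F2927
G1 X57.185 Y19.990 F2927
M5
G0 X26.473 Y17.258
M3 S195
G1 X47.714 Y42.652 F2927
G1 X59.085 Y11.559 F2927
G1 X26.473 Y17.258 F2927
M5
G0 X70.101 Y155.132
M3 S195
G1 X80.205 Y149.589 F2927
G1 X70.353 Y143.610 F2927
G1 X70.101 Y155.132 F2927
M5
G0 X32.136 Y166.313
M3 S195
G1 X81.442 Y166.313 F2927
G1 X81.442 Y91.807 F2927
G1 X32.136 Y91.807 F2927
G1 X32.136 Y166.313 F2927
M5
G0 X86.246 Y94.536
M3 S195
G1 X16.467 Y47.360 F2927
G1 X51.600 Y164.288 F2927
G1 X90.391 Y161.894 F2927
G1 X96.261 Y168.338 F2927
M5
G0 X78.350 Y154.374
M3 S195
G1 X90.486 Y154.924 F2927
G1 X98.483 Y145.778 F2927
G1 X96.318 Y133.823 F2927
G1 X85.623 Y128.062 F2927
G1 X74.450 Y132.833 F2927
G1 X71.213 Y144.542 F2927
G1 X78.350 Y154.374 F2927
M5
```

<svg xmlns="http://www.w3.org/2000/svg" width="107.183mm" height="178.713mm" viewBox="0 0 107.183 178.713">
  <polygon points="80.628,29.543 83.903,8.680 36.020,23.677 53.755,74.730 24.609,29.282 90.697,171.103" fill="none" stroke="#0000ff"/>
  <polygon points="57.185,158.723 52.411,147.199 40.887,142.425 29.363,147.199 24.589,158.723 29.363,170.247 40.887,175.021 52.411,170.247" fill="none" stroke="#008000"/>
  <polygon points="26.473,161.455 47.714,136.061 59.085,167.154" fill="none" stroke="#008000"/>
  <polygon points="70.101,23.581 80.205,29.124 70.353,35.103" fill="none" stroke="#008000"/>
  <polygon points="32.136,12.400 81.442,12.400 81.442,86.906 32.136,86.906" fill="none" stroke="#008000"/>
  <polyline points="86.246,84.177 16.467,131.353 51.600,14.425 90.391,16.819 96.261,10.375" fill="none" stroke="#008000"/>
  <polygon points="78.350,24.339 90.486,23.789 98.483,32.935 96.318,44.890 85.623,50.651 74.450,45.880 71.213,34.171" fill="none" stroke="#008000"/>
</svg>

Each laser-on run becomes one SVG element. Flip Y back into SVG space with y_svg = 178.713 − y_machine.

Run 1: the run's S950 means `#0000ff` (cut). The run returns to its start, so emit a `<polygon>` with points (Y-flipped): 80.628,29.543 83.903,8.680 36.020,23.677 53.755,74.730 24.609,29.282 90.697,171.103.

Run 2: power S195 maps to stroke `#008000` (engrave). The run returns to its start, so emit a `<polygon>` with points (Y-flipped): 57.185,158.723 52.411,147.199 40.887,142.425 29.363,147.199 24.589,158.723 29.363,170.247 40.887,175.021 52.411,170.247.

Run 3: the run's S195 means `#008000` (engrave). The run returns to its start, so emit a `<polygon>` with points (Y-flipped): 26.473,161.455 47.714,136.061 59.085,167.154.

Run 4: S195 ⇒ engrave layer `#008000`. The run returns to its start, so emit a `<polygon>` with points (Y-flipped): 70.101,23.581 80.205,29.124 70.353,35.103.

Run 5: power S195 maps to stroke `#008000` (engrave). The run returns to its start, so emit a `<polygon>` with points (Y-flipped): 32.136,12.400 81.442,12.400 81.442,86.906 32.136,86.906.

Run 6: S195 ⇒ engrave layer `#008000`. The run is open, so emit a `<polyline>` with points (Y-flipped): 86.246,84.177 16.467,131.353 51.600,14.425 90.391,16.819 96.261,10.375.

Run 7: the run's S195 means `#008000` (engrave). The run returns to its start, so emit a `<polygon>` with points (Y-flipped): 78.350,24.339 90.486,23.789 98.483,32.935 96.318,44.890 85.623,50.651 74.450,45.880 71.213,34.171.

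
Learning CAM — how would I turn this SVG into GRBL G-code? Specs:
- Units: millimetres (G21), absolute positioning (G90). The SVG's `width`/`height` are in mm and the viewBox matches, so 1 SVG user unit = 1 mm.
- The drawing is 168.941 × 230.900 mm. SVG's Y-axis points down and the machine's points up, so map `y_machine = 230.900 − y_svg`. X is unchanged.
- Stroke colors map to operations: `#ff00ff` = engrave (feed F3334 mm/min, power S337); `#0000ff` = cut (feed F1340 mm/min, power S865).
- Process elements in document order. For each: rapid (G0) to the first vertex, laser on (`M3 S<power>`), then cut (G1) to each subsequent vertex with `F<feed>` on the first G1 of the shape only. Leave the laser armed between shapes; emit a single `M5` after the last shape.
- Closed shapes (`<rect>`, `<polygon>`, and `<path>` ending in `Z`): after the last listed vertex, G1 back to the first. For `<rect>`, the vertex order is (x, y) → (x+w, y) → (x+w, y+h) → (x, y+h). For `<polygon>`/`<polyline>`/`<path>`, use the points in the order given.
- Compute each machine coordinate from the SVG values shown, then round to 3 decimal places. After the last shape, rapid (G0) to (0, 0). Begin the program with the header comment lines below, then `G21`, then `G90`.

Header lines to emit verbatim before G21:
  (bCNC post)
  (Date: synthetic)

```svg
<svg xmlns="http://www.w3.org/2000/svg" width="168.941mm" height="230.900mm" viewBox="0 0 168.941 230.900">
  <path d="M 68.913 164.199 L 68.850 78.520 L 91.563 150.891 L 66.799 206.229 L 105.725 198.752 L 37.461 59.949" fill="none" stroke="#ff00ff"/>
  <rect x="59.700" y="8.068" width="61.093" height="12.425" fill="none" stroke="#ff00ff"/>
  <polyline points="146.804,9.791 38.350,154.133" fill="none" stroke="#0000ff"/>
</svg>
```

1 u = 1 mm; y_m = 230.900 − y.

[1] `<path>` open polyline, #ff00ff→engrave S337 F3334: (68.913,66.701) → (68.850,152.380) → (91.563,80.009) → (66.799,24.671) → (105.725,32.148) → (37.461,170.951)

[2] `<rect>` rectangle, #ff00ff→engrave S337 F3334: (59.700,222.832) → (120.793,222.832) → (120.793,210.407) → (59.700,210.407) → (59.700,222.832) (closed)

[3] `<polyline>` line segment, #0000ff→cut S865 F1340: (146.804,221.109) → (38.350,76.767)

(bCNC post)
(Date: synthetic)
G21
G90
G0 X68.913 Y66.701
M3 S337
G1 X68.850 Y152.380 F3334
G1 X91.563 Y80.009
G1 X66.799 Y24.671
G1 X105.725 Y32.148
G1 X37.461 Y170.951
G0 X59.700 Y222.832
M3 S337
G1 X120.793 Y222.832 F3334
G1 X120.793 Y210.407
G1 X59.700 Y210.407
G1 X59.700 Y222.832
G0 X146.804 Y221.109
M3 S865
G1 X38.350 Y76.767 F1340
M5
G0 X0.000 Y0.000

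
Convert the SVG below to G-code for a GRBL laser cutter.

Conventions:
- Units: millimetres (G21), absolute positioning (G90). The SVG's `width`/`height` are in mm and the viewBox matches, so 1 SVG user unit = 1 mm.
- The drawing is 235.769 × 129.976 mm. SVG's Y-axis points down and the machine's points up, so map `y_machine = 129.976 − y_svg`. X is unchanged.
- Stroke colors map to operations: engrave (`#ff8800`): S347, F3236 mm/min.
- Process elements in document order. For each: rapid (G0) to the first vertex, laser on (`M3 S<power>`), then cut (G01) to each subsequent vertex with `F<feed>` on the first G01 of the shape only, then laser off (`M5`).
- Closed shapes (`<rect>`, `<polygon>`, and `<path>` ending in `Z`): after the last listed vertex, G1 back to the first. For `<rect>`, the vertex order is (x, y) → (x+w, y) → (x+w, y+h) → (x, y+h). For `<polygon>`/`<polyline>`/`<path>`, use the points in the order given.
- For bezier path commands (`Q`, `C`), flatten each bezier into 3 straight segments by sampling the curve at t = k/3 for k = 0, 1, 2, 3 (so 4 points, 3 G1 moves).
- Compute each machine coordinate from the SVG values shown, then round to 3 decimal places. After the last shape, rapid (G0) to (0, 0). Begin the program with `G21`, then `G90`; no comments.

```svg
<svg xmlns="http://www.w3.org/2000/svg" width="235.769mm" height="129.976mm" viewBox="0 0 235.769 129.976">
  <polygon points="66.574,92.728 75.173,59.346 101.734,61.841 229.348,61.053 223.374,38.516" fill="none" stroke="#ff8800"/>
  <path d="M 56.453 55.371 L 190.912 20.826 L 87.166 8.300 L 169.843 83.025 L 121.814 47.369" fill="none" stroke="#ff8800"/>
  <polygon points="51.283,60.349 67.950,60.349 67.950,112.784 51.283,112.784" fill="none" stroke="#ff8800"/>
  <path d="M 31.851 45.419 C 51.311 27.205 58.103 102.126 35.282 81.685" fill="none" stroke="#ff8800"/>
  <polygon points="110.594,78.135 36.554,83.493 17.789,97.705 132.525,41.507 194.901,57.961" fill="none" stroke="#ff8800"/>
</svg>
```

viewBox `0 0 235.769 129.976` with mm width/height → 1 unit = 1 mm. Flip: y_m = 129.976 − y_svg.

**Shape 1** — `<polygon>` closed polygon, stroke `#ff8800` → engrave (S347, F3236). Machine vertices: (66.574,37.248) → (75.173,70.630) → (101.734,68.135) → (229.348,68.923) → (223.374,91.460) → (66.574,37.248). Closed: final G1 returns to the first vertex.

**Shape 2** — `<path>` open polyline, stroke `#ff8800` → engrave (S347, F3236). Machine vertices: (56.453,74.605) → (190.912,109.150) → (87.166,121.676) → (169.843,46.951) → (121.814,82.607). Open path.

**Shape 3** — `<polygon>` rectangle, stroke `#ff8800` → engrave (S347, F3236). Machine vertices: (51.283,69.627) → (67.950,69.627) → (67.950,17.192) → (51.283,17.192) → (51.283,69.627). Closed: final G1 returns to the first vertex.

**Shape 4** — `<path>` cubic bezier, stroke `#ff8800` → engrave (S347, F3236). Control points (SVG): P0=(31.851,45.419), P1=(51.311,27.205), P2=(58.103,102.126), P3=(35.282,81.685); sampled at t=k/3. Machine vertices: (31.851,84.557) → (46.461,78.707) → (48.860,52.656) → (35.282,48.291). Open path.

**Shape 5** — `<polygon>` closed polygon, stroke `#ff8800` → engrave (S347, F3236). Machine vertices: (110.594,51.841) → (36.554,46.483) → (17.789,32.271) → (132.525,88.469) → (194.901,72.015) → (110.594,51.841). Closed: final G1 returns to the first vertex.

G21
G90
G0 X66.574 Y37.248
M3 S347
G01 X75.173 Y70.630 F3236
G01 X101.734 Y68.135
G01 X229.348 Y68.923
G01 X223.374 Y91.460
G01 X66.574 Y37.248
M5
G0 X56.453 Y74.605
M3 S347
G01 X190.912 Y109.150 F3236
G01 X87.166 Y121.676
G01 X169.843 Y46.951
G01 X121.814 Y82.607
M5
G0 X51.283 Y69.627
M3 S347
G01 X67.950 Y69.627 F3236
G01 X67.950 Y17.192
G01 X51.283 Y17.192
G01 X51.283 Y69.627
M5
G0 X31.851 Y84.557
M3 S347
G01 X46.461 Y78.707 F3236
G01 X48.860 Y52.656
G01 X35.282 Y48.291
M5
G0 X110.594 Y51.841
M3 S347
G01 X36.554 Y46.483 F3236
G01 X17.789 Y32.271
G01 X132.525 Y88.469
G01 X194.901 Y72.015
G01 X110.594 Y51.841
M5
G0 X0.000 Y0.000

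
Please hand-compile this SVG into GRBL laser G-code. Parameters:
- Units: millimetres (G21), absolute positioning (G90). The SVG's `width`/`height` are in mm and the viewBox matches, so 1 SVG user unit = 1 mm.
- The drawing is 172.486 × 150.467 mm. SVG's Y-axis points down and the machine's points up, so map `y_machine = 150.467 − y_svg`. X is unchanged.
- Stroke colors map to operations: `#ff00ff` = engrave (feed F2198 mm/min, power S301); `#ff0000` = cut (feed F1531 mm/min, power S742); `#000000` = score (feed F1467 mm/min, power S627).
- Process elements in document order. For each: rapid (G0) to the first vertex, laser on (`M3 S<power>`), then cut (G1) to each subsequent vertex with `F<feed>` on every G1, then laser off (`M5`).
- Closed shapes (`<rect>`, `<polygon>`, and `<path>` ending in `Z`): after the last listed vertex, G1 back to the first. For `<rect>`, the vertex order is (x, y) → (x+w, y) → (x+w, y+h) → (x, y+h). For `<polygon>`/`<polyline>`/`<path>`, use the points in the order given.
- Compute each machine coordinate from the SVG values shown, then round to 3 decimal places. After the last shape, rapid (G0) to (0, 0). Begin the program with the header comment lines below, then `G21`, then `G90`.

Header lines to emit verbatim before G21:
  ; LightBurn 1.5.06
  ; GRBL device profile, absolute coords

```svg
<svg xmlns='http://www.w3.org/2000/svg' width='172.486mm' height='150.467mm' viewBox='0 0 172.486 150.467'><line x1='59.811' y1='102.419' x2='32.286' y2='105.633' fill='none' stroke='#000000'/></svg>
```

; LightBurn 1.5.06
; GRBL device profile, absolute coords
G21
G90
G0 X59.811 Y48.048
M3 S627
G1 X32.286 Y44.834 F1467
M5
G0 X0.000 Y0.000

Since the viewBox matches the mm dimensions, user units are millimetres directly. The only transform is the Y-flip y_m = 150.467 − y_svg.

Shape 1 is a line segment drawn with `<line>`. Its stroke #000000 means score at S627, F1467. After flipping Y the toolpath is (59.811,48.048) → (32.286,44.834).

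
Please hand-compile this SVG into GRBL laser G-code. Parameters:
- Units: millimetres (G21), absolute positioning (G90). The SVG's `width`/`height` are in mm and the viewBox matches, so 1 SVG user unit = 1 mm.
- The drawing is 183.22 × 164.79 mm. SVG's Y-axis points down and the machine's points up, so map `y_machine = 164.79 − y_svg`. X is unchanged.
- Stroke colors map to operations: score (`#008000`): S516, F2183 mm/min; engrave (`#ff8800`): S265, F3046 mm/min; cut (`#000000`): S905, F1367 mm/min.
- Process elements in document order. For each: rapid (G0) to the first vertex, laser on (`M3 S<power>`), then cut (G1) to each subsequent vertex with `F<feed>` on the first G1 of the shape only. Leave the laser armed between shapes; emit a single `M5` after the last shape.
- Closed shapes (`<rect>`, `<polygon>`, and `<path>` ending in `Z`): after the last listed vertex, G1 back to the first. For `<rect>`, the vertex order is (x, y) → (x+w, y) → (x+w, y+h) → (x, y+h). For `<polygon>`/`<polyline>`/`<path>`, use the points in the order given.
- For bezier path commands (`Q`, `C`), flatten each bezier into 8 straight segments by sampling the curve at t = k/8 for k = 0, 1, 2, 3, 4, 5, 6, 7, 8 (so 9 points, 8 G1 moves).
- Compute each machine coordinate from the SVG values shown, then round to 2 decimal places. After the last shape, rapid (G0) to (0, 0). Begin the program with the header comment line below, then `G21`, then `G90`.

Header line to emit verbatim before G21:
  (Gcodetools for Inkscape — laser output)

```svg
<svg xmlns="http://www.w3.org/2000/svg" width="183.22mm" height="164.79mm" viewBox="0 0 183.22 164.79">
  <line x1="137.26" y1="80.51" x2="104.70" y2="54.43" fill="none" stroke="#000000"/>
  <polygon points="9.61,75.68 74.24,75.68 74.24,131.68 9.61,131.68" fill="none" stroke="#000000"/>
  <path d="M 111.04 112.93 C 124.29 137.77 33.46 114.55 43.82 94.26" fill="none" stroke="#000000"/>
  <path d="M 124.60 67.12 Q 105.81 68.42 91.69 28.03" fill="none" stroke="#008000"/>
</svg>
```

(Gcodetools for Inkscape — laser output)
G21
G90
G0 X137.26 Y84.28
M3 S905
G1 X104.70 Y110.36 F1367
G0 X9.61 Y89.11
M3 S905
G1 X74.24 Y89.11 F1367
G1 X74.24 Y33.11
G1 X9.61 Y33.11
G1 X9.61 Y89.11
G0 X111.04 Y51.86
M3 S905
G1 X111.53 Y44.70 F1367
G1 X104.67 Y41.44
G1 X92.86 Y41.50
G1 X78.51 Y44.27
G1 X64.03 Y49.16
G1 X51.82 Y55.56
G1 X44.28 Y62.88
G1 X43.82 Y70.53
G0 X124.60 Y97.67
M3 S516
G1 X119.98 Y98.00 F2183
G1 X115.50 Y99.63
G1 X111.16 Y102.56
G1 X106.98 Y106.79
G1 X102.94 Y112.33
G1 X99.04 Y119.17
G1 X95.29 Y127.31
G1 X91.69 Y136.76
M5
G0 X0.00 Y0.00

viewBox `0 0 183.22 164.79` with mm width/height → 1 unit = 1 mm. Flip: y_m = 164.79 − y_svg.

**Shape 1** — `<line>` line segment, stroke `#000000` → cut (S905, F1367). Machine vertices: (137.26,84.28) → (104.70,110.36). Open path.

**Shape 2** — `<polygon>` rectangle, stroke `#000000` → cut (S905, F1367). Machine vertices: (9.61,89.11) → (74.24,89.11) → (74.24,33.11) → (9.61,33.11) → (9.61,89.11). Closed: final G1 returns to the first vertex.

**Shape 3** — `<path>` cubic bezier, stroke `#000000` → cut (S905, F1367). Control points (SVG): P0=(111.04,112.93), P1=(124.29,137.77), P2=(33.46,114.55), P3=(43.82,94.26); sampled at t=k/8. Machine vertices: (111.04,51.86) → (111.53,44.70) → (104.67,41.44) → (92.86,41.50) → (78.51,44.27) → (64.03,49.16) → (51.82,55.56) → (44.28,62.88) → (43.82,70.53). Open path.

**Shape 4** — `<path>` quadratic bezier, stroke `#008000` → score (S516, F2183). Control points (SVG): P0=(124.60,67.12), P1=(105.81,68.42), P2=(91.69,28.03); sampled at t=k/8. Machine vertices: (124.60,97.67) → (119.98,98.00) → (115.50,99.63) → (111.16,102.56) → (106.98,106.79) → (102.94,112.33) → (99.04,119.17) → (95.29,127.31) → (91.69,136.76). Open path.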